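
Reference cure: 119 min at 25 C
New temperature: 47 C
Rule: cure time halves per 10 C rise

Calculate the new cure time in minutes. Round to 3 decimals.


factor = 2^((47-25)/10) = 4.5948
t_new = 119 / 4.5948 = 25.899 min

25.899


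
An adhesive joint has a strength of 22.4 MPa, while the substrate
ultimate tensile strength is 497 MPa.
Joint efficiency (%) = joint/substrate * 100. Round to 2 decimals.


Efficiency = 22.4 / 497 * 100
= 4.51%

4.51


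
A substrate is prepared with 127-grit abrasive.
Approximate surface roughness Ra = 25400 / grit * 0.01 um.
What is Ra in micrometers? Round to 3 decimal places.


Ra = 25400 / 127 * 0.01 = 2.000 um

2.000


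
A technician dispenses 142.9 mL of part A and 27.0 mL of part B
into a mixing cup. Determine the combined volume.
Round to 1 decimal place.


Combined volume = 142.9 + 27.0
= 169.9 mL

169.9


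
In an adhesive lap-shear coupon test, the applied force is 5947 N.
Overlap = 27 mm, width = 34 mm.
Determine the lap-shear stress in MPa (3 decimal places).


stress = F / (overlap * width)
= 5947 / (27 * 34)
= 6.478 MPa

6.478


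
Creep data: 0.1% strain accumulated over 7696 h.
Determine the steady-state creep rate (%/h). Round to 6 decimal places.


Rate = 0.1 / 7696 = 0.000013 %/h

0.000013


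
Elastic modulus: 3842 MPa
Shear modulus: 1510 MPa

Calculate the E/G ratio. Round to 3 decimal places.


E / G = 3842 / 1510 = 2.544

2.544


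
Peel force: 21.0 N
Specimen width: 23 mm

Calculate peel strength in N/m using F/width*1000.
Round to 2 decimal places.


Peel strength = 21.0 / 23 * 1000 = 913.04 N/m

913.04


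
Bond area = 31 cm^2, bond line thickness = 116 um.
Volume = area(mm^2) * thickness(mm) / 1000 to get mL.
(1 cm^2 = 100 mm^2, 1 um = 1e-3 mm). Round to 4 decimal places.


area_mm2 = 31 * 100 = 3100
blt_mm = 116 * 1e-3 = 0.116
vol_mm3 = 3100 * 0.116 = 359.6
vol_mL = 359.6 / 1000 = 0.3596 mL

0.3596


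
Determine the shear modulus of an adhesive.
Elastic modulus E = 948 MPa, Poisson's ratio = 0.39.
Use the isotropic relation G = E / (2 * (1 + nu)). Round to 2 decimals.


G = 948 / (2*(1+0.39)) = 948 / 2.78
= 341.01 MPa

341.01


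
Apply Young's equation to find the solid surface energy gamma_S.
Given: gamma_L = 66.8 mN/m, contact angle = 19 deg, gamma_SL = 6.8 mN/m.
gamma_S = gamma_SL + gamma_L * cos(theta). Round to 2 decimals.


theta_rad = 19 * pi/180 = 0.331613
gamma_S = 6.8 + 66.8 * cos(0.331613)
= 69.96 mN/m

69.96


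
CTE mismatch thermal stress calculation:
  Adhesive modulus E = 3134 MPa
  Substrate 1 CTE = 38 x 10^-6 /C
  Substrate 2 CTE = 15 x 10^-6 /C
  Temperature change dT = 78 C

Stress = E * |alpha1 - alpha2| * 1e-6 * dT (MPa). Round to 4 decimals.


delta_alpha = |38 - 15| = 23 x 10^-6/C
Stress = 3134 * 23e-6 * 78
= 5.6224 MPa

5.6224


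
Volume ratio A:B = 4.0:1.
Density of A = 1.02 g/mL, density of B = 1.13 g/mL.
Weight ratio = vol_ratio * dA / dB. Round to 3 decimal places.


Wt ratio = 4.0 * 1.02 / 1.13
= 3.611

3.611


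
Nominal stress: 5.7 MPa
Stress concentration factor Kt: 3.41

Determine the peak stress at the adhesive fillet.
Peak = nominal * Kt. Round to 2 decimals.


Peak stress = 5.7 * 3.41
= 19.44 MPa

19.44


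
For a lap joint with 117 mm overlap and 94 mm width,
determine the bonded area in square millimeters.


Area = 117 * 94 = 10998 mm^2

10998


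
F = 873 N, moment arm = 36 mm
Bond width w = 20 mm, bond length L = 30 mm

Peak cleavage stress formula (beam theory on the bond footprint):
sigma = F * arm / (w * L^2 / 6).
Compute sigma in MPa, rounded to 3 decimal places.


sigma = (873 * 36) / (20 * 900 / 6)
= 31428 * 6 / 18000
= 188568 / 18000
= 10.476 MPa

10.476


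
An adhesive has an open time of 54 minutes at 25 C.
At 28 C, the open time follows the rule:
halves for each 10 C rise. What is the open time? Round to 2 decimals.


Factor = 2^((28-25)/10) = 1.2311
Open time = 54 / 1.2311 = 43.86 min

43.86


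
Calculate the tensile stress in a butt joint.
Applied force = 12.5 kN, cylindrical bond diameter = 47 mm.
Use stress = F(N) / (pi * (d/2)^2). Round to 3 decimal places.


A = pi * 23.5^2 = 1734.9445 mm^2
sigma = 12500.0 / 1734.9445 = 7.205 MPa

7.205


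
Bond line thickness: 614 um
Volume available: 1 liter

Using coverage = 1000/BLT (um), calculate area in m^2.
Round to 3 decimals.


1 L = 1e6 mm^3, thickness = 614 um = 0.614 mm
Area = 1e6 / 0.614 mm^2 = (1e6 / 0.614) / 1e6 m^2 = 1000 / 614 m^2
= 1.629 m^2

1.629


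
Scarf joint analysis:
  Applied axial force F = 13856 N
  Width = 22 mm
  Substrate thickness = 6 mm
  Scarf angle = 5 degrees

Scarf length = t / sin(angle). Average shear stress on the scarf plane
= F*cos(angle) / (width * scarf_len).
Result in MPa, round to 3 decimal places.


Scarf length = 6 / sin(5 deg) = 68.8423 mm
cos(5 deg) = 0.996195
Shear = 13856 * 0.996195 / (22 * 68.8423)
= 9.114 MPa

9.114


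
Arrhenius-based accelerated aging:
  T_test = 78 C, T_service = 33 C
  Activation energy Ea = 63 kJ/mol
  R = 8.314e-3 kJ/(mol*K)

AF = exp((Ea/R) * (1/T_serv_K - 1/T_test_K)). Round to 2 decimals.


T_test_K = 351.15, T_serv_K = 306.15
AF = exp((63/8.314e-3) * (1/306.15 - 1/351.15))
= 23.85

23.85


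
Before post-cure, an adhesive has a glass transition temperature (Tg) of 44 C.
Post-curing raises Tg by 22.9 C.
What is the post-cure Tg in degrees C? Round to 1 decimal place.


Tg_post = Tg_base + delta_Tg
= 44 + 22.9
= 66.9 C

66.9


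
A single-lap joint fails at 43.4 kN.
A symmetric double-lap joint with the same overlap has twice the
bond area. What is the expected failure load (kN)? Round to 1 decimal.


Double-lap load = 2 * 43.4 = 86.8 kN

86.8


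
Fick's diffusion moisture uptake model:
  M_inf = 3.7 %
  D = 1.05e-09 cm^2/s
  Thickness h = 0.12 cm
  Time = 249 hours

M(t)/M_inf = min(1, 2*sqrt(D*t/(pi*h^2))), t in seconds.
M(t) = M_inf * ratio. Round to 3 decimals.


t_sec = 249 * 3600 = 896400
ratio = 2*sqrt(1.05e-09*896400/(pi*0.12^2))
= min(1, 0.288482)
= 0.288482
M(t) = 3.7 * 0.288482 = 1.067 %

1.067


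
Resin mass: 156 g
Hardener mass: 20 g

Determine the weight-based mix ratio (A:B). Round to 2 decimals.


Ratio = 156 / 20 = 7.80

7.80


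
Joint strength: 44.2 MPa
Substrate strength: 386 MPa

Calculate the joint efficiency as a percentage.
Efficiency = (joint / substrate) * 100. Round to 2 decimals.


Efficiency = (44.2 / 386) * 100 = 11.45%

11.45


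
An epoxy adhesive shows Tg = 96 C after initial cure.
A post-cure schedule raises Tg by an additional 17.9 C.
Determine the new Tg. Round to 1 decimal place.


New Tg = 96 + 17.9
= 113.9 C

113.9


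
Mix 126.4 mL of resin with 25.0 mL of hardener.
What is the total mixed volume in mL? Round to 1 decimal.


Total = 126.4 + 25.0 = 151.4 mL

151.4


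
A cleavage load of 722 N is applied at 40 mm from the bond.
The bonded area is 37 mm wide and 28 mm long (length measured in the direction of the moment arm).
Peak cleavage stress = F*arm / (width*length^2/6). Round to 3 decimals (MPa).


Moment = 722 * 40 = 28880 N*mm
Section modulus = 37 * 784 / 6 = 29008 / 6 mm^3
Stress = 28880 / (29008 / 6) = 173280 / 29008
= 5.974 MPa

5.974


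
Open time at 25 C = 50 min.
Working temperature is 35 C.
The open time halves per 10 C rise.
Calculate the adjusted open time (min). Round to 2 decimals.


factor = 2^((35 - 25) / 10) = 2.0000
ot = 50 / 2.0000 = 25.00 min

25.00


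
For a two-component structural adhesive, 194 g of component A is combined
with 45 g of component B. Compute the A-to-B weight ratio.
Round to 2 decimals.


Weight ratio A:B = 194 / 45
= 4.31

4.31


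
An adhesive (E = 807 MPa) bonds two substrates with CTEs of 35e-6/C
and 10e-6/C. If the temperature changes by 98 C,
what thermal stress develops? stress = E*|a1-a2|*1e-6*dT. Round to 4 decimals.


Stress = 807 * |35 - 10| * 1e-6 * 98
= 1.9772 MPa

1.9772


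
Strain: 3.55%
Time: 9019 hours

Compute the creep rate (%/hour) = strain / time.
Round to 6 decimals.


Creep rate = 3.55 / 9019
= 0.000394 %/h

0.000394


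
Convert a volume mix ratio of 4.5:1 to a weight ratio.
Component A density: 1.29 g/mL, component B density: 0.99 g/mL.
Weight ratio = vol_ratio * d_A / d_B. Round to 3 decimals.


= 4.5 * 1.29 / 0.99 = 5.864

5.864


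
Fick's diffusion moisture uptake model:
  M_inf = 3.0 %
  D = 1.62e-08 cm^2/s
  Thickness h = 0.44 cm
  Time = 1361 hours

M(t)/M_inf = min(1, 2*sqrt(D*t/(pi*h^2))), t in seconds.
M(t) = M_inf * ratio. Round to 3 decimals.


t_sec = 1361 * 3600 = 4899600
ratio = 2*sqrt(1.62e-08*4899600/(pi*0.44^2))
= min(1, 0.722504)
= 0.722504
M(t) = 3.0 * 0.722504 = 2.168 %

2.168


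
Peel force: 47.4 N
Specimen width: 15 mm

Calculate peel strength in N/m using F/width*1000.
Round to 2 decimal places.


Peel strength = 47.4 / 15 * 1000 = 3160.00 N/m

3160.00


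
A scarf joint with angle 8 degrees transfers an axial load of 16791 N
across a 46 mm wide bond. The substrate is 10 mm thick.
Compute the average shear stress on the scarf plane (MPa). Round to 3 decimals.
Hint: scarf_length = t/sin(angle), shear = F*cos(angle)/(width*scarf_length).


scarf_length = 10 / sin(8 deg) = 71.8530 mm
cos(8 deg) = 0.990268
shear stress = 16791 * 0.990268 / (46 * 71.8530)
= 5.031 MPa

5.031


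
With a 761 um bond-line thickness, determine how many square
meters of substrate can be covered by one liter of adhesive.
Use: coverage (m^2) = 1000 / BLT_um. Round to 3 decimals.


Coverage = 1000 / 761 = 1.314 m^2

1.314


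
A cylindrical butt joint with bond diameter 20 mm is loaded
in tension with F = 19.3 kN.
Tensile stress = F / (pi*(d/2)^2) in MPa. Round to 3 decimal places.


Area = pi * (20/2)^2 = 314.1593 mm^2
Stress = 19.3*1000 / 314.1593
= 61.434 MPa

61.434


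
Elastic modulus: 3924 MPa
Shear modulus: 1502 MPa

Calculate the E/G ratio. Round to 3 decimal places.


E / G = 3924 / 1502 = 2.613

2.613


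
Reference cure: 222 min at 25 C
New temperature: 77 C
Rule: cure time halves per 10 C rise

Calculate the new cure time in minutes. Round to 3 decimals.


factor = 2^((77-25)/10) = 36.7583
t_new = 222 / 36.7583 = 6.039 min

6.039


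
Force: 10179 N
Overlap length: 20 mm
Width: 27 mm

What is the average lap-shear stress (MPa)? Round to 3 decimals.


Average shear stress = F / (overlap * width)
= 10179 / (20 * 27)
= 18.850 MPa

18.850


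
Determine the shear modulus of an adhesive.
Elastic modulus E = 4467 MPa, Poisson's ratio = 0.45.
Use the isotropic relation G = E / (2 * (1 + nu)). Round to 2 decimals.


G = 4467 / (2*(1+0.45)) = 4467 / 2.90
= 1540.34 MPa

1540.34


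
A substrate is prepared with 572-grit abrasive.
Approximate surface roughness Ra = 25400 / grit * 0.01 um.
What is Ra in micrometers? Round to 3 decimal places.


Ra = 25400 / 572 * 0.01 = 0.444 um

0.444


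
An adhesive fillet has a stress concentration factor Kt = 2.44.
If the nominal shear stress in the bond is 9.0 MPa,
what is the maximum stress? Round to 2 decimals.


Max stress = 9.0 * 2.44 = 21.96 MPa

21.96


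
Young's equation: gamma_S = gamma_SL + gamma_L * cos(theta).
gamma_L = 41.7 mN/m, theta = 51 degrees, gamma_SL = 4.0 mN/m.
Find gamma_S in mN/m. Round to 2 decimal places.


cos(51 deg) = 0.629320
gamma_S = 4.0 + 41.7 * 0.629320
= 30.24 mN/m

30.24


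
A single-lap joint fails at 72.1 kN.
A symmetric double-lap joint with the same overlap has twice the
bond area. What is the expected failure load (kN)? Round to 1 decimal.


Double-lap load = 2 * 72.1 = 144.2 kN

144.2


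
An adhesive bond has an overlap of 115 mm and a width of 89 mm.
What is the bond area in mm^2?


Bond area = overlap * width
= 115 * 89
= 10235 mm^2

10235


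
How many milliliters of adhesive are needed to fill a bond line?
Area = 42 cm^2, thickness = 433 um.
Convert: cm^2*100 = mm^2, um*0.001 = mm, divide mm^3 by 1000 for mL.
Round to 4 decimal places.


= (42 * 100) * (433 * 0.001) / 1000
= 1.8186 mL

1.8186


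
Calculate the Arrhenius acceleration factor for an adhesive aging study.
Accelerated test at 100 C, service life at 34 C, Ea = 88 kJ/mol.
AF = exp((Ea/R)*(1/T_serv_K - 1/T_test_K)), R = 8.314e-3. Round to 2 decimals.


T_test = 373.15 K, T_serv = 307.15 K
Ea/R = 88 / 0.008314 = 10584.56
AF = exp(10584.56 * (1/307.15 - 1/373.15))
= 443.69

443.69


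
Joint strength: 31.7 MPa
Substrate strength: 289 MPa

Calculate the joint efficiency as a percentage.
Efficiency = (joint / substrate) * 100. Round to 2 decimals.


Efficiency = (31.7 / 289) * 100 = 10.97%

10.97


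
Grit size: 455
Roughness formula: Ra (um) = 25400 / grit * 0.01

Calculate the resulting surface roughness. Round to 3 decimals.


Ra = 25400 / 455 * 0.01
= 0.558 um

0.558


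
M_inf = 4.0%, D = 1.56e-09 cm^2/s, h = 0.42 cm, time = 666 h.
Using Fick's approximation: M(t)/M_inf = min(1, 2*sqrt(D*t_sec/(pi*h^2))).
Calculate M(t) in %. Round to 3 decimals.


t = 2397600 s
ratio = min(1, 2*sqrt(1.56e-09*2397600/(pi*0.1764)))
= 0.164307
M(t) = 4.0 * 0.164307 = 0.657%

0.657


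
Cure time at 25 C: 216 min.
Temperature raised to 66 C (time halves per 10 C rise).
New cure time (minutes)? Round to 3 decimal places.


Acceleration factor = 2^(41/10) = 17.1484
New time = 216 / 17.1484 = 12.596 min

12.596


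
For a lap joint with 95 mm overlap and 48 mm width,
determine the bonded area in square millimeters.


Area = 95 * 48 = 4560 mm^2

4560


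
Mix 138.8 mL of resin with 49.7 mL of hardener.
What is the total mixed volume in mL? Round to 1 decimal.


Total = 138.8 + 49.7 = 188.5 mL

188.5


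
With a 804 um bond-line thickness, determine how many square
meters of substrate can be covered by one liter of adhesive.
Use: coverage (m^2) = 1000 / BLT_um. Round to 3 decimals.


Coverage = 1000 / 804 = 1.244 m^2

1.244


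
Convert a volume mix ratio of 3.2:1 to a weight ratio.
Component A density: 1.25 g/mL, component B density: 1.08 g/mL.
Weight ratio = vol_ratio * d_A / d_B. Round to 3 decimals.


= 3.2 * 1.25 / 1.08 = 3.704

3.704


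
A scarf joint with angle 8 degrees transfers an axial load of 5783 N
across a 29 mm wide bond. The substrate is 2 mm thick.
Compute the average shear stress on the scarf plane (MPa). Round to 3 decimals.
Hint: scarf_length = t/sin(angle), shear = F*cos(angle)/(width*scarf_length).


scarf_length = 2 / sin(8 deg) = 14.3706 mm
cos(8 deg) = 0.990268
shear stress = 5783 * 0.990268 / (29 * 14.3706)
= 13.741 MPa

13.741


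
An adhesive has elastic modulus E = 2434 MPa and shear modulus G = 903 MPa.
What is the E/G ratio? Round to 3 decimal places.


E/G = 2434 / 903 = 2.695

2.695


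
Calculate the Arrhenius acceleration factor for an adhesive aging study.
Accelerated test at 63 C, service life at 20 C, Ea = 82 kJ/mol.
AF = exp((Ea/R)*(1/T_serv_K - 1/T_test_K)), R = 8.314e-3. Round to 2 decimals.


T_test = 336.15 K, T_serv = 293.15 K
Ea/R = 82 / 0.008314 = 9862.88
AF = exp(9862.88 * (1/293.15 - 1/336.15))
= 73.98

73.98


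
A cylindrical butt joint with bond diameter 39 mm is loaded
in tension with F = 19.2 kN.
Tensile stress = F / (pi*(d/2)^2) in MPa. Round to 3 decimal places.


Area = pi * (39/2)^2 = 1194.5906 mm^2
Stress = 19.2*1000 / 1194.5906
= 16.072 MPa

16.072


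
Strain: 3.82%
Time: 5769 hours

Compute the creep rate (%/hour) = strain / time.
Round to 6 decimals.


Creep rate = 3.82 / 5769
= 0.000662 %/h

0.000662


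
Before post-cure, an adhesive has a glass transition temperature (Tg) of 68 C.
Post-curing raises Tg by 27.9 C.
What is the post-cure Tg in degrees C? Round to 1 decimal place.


Tg_post = Tg_base + delta_Tg
= 68 + 27.9
= 95.9 C

95.9


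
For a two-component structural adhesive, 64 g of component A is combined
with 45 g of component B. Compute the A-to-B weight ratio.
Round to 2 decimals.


Weight ratio A:B = 64 / 45
= 1.42

1.42


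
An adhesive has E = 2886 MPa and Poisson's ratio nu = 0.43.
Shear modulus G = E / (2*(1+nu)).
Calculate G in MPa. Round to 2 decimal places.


G = 2886 / (2*(1+0.43))
= 2886 / 2.86
= 1009.09 MPa

1009.09


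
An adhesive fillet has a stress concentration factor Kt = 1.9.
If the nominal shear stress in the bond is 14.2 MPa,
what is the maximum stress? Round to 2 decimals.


Max stress = 14.2 * 1.9 = 26.98 MPa

26.98


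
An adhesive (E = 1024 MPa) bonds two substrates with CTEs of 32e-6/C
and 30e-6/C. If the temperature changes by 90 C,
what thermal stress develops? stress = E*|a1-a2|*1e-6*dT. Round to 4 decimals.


Stress = 1024 * |32 - 30| * 1e-6 * 90
= 0.1843 MPa

0.1843


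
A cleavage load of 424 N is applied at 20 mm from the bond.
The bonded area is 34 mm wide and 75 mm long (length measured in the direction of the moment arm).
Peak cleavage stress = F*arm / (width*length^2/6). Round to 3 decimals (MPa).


Moment = 424 * 20 = 8480 N*mm
Section modulus = 34 * 5625 / 6 = 191250 / 6 mm^3
Stress = 8480 / (191250 / 6) = 50880 / 191250
= 0.266 MPa

0.266


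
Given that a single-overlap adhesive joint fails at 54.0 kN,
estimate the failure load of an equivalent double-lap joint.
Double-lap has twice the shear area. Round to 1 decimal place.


Double-lap factor = 2
Expected load = 54.0 * 2 = 108.0 kN

108.0


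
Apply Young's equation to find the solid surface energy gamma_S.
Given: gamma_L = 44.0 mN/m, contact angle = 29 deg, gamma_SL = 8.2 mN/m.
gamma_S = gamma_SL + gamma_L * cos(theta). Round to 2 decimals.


theta_rad = 29 * pi/180 = 0.506145
gamma_S = 8.2 + 44.0 * cos(0.506145)
= 46.68 mN/m

46.68


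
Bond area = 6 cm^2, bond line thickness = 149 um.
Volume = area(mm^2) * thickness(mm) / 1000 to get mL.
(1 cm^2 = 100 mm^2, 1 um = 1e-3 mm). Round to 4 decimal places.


area_mm2 = 6 * 100 = 600
blt_mm = 149 * 1e-3 = 0.149
vol_mm3 = 600 * 0.149 = 89.4
vol_mL = 89.4 / 1000 = 0.0894 mL

0.0894


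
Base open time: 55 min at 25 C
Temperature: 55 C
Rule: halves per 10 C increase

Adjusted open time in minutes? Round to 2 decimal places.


Acceleration = 2^((55-25)/10) = 8.0000
Open time = 55 / 8.0000 = 6.88 min

6.88


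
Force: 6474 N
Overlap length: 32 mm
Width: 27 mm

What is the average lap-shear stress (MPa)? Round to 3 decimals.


Average shear stress = F / (overlap * width)
= 6474 / (32 * 27)
= 7.493 MPa

7.493


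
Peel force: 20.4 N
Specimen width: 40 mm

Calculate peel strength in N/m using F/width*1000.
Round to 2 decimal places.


Peel strength = 20.4 / 40 * 1000 = 510.00 N/m

510.00


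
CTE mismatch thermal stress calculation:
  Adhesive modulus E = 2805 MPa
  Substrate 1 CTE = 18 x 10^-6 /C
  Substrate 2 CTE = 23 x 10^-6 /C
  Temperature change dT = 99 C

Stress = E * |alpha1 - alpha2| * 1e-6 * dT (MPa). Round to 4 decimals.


delta_alpha = |18 - 23| = 5 x 10^-6/C
Stress = 2805 * 5e-6 * 99
= 1.3885 MPa

1.3885


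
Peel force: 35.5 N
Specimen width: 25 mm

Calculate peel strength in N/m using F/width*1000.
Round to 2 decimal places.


Peel strength = 35.5 / 25 * 1000 = 1420.00 N/m

1420.00


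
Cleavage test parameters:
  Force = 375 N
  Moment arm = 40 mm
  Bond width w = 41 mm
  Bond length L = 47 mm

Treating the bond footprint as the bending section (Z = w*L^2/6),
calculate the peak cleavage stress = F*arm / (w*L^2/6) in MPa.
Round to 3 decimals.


M = 375 * 40 = 15000 N*mm
Z = 41 * 47^2 / 6 = 90569 / 6 mm^3
sigma = M / Z = 6 * 15000 / 90569 = 90000 / 90569
= 0.994 MPa

0.994


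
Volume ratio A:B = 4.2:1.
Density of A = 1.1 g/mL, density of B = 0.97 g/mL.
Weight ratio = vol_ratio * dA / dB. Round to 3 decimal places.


Wt ratio = 4.2 * 1.1 / 0.97
= 4.763

4.763


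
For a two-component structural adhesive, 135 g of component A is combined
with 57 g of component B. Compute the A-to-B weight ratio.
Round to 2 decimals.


Weight ratio A:B = 135 / 57
= 2.37

2.37


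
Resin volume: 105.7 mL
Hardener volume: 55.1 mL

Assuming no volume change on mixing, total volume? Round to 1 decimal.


V_total = 105.7 + 55.1 = 160.8 mL

160.8


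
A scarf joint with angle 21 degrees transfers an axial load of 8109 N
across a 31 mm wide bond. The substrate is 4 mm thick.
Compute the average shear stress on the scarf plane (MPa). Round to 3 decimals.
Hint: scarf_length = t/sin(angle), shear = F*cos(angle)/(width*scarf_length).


scarf_length = 4 / sin(21 deg) = 11.1617 mm
cos(21 deg) = 0.933580
shear stress = 8109 * 0.933580 / (31 * 11.1617)
= 21.879 MPa

21.879


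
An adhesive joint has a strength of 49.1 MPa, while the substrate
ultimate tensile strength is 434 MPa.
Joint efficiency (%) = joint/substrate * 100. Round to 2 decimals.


Efficiency = 49.1 / 434 * 100
= 11.31%

11.31


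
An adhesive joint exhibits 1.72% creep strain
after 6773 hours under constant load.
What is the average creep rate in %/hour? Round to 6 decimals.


Creep rate = strain / time
= 1.72 / 6773
= 0.000254 %/h

0.000254


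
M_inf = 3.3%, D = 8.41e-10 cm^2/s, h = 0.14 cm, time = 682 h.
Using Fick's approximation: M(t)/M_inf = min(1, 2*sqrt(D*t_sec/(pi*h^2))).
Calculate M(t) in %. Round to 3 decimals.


t = 2455200 s
ratio = min(1, 2*sqrt(8.41e-10*2455200/(pi*0.0196)))
= 0.366242
M(t) = 3.3 * 0.366242 = 1.209%

1.209


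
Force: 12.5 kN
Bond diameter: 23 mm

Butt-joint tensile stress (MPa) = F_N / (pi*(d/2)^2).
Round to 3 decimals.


F_N = 12.5 * 1000 = 12500.0 N
A = pi*(11.5)^2 = 415.4756 mm^2
stress = 12500.0 / 415.4756 = 30.086 MPa

30.086


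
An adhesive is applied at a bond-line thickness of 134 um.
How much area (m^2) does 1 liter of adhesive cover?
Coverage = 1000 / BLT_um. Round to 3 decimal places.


Coverage = 1000 / 134 = 7.463 m^2

7.463


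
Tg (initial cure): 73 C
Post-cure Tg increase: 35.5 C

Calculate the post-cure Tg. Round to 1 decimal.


Post-cure Tg = 73 + 35.5 = 108.5 C

108.5


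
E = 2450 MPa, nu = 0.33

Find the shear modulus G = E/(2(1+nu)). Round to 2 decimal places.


G = 2450 / (2 * 1.33)
= 921.05 MPa

921.05


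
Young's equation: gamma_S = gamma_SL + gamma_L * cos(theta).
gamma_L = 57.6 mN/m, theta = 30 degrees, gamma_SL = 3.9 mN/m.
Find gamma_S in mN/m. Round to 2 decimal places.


cos(30 deg) = 0.866025
gamma_S = 3.9 + 57.6 * 0.866025
= 53.78 mN/m

53.78


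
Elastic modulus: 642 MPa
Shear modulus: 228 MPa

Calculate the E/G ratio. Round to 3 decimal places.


E / G = 642 / 228 = 2.816

2.816


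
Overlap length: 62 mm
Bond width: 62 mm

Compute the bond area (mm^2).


Bond area = 62 * 62 = 3844 mm^2

3844


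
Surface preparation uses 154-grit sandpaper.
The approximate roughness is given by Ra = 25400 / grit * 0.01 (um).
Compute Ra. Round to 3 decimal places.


Ra = 25400 / 154 * 0.01
= 254 / 154
= 1.649 um

1.649


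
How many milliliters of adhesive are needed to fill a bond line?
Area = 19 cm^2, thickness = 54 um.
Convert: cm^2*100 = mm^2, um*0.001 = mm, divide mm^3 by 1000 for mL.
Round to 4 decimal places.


= (19 * 100) * (54 * 0.001) / 1000
= 0.1026 mL

0.1026


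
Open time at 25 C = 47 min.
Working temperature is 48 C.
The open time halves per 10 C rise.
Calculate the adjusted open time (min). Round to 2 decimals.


factor = 2^((48 - 25) / 10) = 4.9246
ot = 47 / 4.9246 = 9.54 min

9.54


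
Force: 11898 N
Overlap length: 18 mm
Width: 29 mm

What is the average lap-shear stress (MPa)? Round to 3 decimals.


Average shear stress = F / (overlap * width)
= 11898 / (18 * 29)
= 22.793 MPa

22.793


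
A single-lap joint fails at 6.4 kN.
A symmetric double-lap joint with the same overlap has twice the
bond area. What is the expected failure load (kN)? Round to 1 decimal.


Double-lap load = 2 * 6.4 = 12.8 kN

12.8


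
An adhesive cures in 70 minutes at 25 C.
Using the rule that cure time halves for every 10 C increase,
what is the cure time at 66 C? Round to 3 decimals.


Factor = 2^((66 - 25) / 10) = 17.1484
Cure time = 70 / 17.1484
= 4.082 minutes

4.082


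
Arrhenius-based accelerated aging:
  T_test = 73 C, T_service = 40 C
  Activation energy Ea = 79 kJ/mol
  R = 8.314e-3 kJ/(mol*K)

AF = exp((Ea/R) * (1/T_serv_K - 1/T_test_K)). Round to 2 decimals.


T_test_K = 346.15, T_serv_K = 313.15
AF = exp((79/8.314e-3) * (1/313.15 - 1/346.15))
= 18.04

18.04


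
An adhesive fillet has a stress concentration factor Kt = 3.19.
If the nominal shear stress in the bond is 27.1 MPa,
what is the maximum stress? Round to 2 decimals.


Max stress = 27.1 * 3.19 = 86.45 MPa

86.45


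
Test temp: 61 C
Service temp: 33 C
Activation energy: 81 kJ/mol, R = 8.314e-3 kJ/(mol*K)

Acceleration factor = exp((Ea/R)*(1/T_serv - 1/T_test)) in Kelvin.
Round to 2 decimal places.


AF = exp((81/0.008314)*(1/306.15 - 1/334.15))
= 14.39

14.39


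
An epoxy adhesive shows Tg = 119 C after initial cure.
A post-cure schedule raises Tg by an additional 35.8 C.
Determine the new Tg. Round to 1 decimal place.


New Tg = 119 + 35.8
= 154.8 C

154.8


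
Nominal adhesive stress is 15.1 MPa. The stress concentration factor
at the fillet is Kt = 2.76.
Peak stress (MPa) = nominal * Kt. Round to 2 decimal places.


Peak = 15.1 * 2.76 = 41.68 MPa

41.68


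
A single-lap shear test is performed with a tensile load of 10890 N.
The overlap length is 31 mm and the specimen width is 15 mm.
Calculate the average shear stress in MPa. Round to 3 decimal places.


Shear stress = F / (overlap * width)
= 10890 / (31 * 15)
= 10890 / 465
= 23.419 MPa

23.419


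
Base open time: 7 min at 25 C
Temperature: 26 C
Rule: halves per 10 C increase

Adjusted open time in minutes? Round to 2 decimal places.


Acceleration = 2^((26-25)/10) = 1.0718
Open time = 7 / 1.0718 = 6.53 min

6.53


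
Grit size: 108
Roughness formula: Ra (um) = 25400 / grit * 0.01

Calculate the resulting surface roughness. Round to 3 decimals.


Ra = 25400 / 108 * 0.01
= 2.352 um

2.352


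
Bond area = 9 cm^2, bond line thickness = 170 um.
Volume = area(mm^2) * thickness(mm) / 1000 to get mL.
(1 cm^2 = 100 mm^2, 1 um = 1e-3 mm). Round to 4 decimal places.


area_mm2 = 9 * 100 = 900
blt_mm = 170 * 1e-3 = 0.17
vol_mm3 = 900 * 0.17 = 153.0
vol_mL = 153.0 / 1000 = 0.1530 mL

0.1530


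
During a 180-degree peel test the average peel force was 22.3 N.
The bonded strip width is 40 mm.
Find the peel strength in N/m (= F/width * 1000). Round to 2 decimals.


Peel strength = F/width * 1000
= 22.3 / 40 * 1000
= 557.50 N/m

557.50


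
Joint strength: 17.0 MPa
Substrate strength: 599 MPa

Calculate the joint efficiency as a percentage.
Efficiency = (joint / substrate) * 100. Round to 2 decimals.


Efficiency = (17.0 / 599) * 100 = 2.84%

2.84


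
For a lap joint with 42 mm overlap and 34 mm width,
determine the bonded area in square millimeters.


Area = 42 * 34 = 1428 mm^2

1428


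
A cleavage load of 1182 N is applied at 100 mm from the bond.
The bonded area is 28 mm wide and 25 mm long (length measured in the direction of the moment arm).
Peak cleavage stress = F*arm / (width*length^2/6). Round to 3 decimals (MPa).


Moment = 1182 * 100 = 118200 N*mm
Section modulus = 28 * 625 / 6 = 17500 / 6 mm^3
Stress = 118200 / (17500 / 6) = 709200 / 17500
= 40.526 MPa

40.526


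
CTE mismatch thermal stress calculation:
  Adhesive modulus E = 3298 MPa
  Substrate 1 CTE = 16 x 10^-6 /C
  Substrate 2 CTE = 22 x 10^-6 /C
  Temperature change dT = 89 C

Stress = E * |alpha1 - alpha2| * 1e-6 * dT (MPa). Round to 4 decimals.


delta_alpha = |16 - 22| = 6 x 10^-6/C
Stress = 3298 * 6e-6 * 89
= 1.7611 MPa

1.7611


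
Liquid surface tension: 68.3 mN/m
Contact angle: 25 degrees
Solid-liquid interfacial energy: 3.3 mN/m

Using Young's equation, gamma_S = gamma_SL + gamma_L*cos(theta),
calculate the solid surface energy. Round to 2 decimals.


gamma_S = 3.3 + 68.3 * cos(25)
= 65.20 mN/m

65.20


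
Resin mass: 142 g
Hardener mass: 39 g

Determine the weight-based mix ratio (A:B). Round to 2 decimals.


Ratio = 142 / 39 = 3.64

3.64


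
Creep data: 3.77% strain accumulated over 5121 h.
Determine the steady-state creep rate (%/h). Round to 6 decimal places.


Rate = 3.77 / 5121 = 0.000736 %/h

0.000736


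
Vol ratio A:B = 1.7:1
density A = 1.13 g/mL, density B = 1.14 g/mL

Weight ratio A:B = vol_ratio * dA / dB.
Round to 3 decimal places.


Weight ratio = 1.7 * 1.13 / 1.14
= 1.685

1.685


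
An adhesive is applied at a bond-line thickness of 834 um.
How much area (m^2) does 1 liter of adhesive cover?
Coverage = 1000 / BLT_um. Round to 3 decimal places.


Coverage = 1000 / 834 = 1.199 m^2

1.199


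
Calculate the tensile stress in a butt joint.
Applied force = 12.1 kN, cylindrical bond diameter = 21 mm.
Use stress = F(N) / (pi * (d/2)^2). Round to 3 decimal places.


A = pi * 10.5^2 = 346.3606 mm^2
sigma = 12100.0 / 346.3606 = 34.935 MPa

34.935


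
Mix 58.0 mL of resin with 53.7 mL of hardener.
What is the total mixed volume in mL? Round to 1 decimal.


Total = 58.0 + 53.7 = 111.7 mL

111.7


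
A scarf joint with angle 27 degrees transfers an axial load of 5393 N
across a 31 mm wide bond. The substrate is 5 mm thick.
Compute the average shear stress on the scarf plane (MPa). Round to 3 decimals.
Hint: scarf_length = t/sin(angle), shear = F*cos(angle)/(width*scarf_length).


scarf_length = 5 / sin(27 deg) = 11.0134 mm
cos(27 deg) = 0.891007
shear stress = 5393 * 0.891007 / (31 * 11.0134)
= 14.074 MPa

14.074


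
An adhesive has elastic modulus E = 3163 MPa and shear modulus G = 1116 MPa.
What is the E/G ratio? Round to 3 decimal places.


E/G = 3163 / 1116 = 2.834

2.834


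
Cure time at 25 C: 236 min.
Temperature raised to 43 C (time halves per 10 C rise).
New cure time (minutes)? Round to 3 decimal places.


Acceleration factor = 2^(18/10) = 3.4822
New time = 236 / 3.4822 = 67.773 min

67.773


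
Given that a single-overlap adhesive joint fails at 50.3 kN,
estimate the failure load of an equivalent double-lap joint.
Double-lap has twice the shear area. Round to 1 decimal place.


Double-lap factor = 2
Expected load = 50.3 * 2 = 100.6 kN

100.6


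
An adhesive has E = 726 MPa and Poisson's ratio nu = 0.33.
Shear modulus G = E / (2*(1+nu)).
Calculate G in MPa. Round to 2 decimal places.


G = 726 / (2*(1+0.33))
= 726 / 2.66
= 272.93 MPa

272.93


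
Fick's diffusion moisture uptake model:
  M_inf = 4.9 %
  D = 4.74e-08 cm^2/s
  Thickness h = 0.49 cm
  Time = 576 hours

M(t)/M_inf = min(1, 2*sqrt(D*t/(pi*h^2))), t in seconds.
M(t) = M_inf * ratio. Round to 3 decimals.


t_sec = 576 * 3600 = 2073600
ratio = 2*sqrt(4.74e-08*2073600/(pi*0.49^2))
= min(1, 0.721956)
= 0.721956
M(t) = 4.9 * 0.721956 = 3.538 %

3.538


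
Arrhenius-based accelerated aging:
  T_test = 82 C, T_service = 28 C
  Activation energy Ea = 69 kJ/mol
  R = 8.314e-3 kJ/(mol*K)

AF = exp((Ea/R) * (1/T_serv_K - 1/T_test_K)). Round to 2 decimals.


T_test_K = 355.15, T_serv_K = 301.15
AF = exp((69/8.314e-3) * (1/301.15 - 1/355.15))
= 66.04

66.04


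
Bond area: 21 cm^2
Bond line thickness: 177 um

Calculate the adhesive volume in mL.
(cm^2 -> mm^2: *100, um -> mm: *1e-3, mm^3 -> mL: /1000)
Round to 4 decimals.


V = 21*100 * 177*1e-3 / 1000
= 0.3717 mL

0.3717


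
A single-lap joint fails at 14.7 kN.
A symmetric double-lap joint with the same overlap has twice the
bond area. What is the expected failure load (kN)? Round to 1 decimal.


Double-lap load = 2 * 14.7 = 29.4 kN

29.4


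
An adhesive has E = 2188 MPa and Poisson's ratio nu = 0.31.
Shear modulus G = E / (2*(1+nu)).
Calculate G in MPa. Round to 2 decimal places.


G = 2188 / (2*(1+0.31))
= 2188 / 2.62
= 835.11 MPa

835.11


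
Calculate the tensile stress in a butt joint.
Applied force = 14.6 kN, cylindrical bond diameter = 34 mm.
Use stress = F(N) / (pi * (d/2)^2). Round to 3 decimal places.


A = pi * 17.0^2 = 907.9203 mm^2
sigma = 14600.0 / 907.9203 = 16.081 MPa

16.081


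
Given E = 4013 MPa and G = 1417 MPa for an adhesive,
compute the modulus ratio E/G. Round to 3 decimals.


E/G ratio = 4013 / 1417 = 2.832

2.832


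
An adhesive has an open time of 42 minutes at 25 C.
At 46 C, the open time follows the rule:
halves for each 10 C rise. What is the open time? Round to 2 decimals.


Factor = 2^((46-25)/10) = 4.2871
Open time = 42 / 4.2871 = 9.80 min

9.80


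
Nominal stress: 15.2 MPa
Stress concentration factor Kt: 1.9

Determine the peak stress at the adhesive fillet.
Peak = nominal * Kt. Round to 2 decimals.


Peak stress = 15.2 * 1.9
= 28.88 MPa

28.88


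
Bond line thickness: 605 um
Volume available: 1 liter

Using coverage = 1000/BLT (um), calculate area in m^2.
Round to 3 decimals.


1 L = 1e6 mm^3, thickness = 605 um = 0.605 mm
Area = 1e6 / 0.605 mm^2 = (1e6 / 0.605) / 1e6 m^2 = 1000 / 605 m^2
= 1.653 m^2

1.653


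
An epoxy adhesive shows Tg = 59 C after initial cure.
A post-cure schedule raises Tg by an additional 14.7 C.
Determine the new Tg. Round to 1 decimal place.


New Tg = 59 + 14.7
= 73.7 C

73.7


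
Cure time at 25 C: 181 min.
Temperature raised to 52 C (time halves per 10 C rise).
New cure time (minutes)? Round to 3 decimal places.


Acceleration factor = 2^(27/10) = 6.4980
New time = 181 / 6.4980 = 27.855 min

27.855


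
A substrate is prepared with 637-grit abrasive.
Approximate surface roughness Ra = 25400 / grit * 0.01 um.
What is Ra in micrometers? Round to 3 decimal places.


Ra = 25400 / 637 * 0.01 = 0.399 um

0.399


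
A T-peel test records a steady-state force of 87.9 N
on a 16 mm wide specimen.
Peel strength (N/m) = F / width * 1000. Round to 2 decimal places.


Peel strength = 87.9 / 16 * 1000
= 5493.75 N/m

5493.75


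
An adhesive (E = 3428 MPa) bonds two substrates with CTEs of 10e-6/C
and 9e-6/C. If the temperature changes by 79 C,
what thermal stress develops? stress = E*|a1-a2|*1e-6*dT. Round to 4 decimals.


Stress = 3428 * |10 - 9| * 1e-6 * 79
= 0.2708 MPa

0.2708


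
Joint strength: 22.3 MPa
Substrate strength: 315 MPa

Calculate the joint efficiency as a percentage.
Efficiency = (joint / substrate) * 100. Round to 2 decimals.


Efficiency = (22.3 / 315) * 100 = 7.08%

7.08


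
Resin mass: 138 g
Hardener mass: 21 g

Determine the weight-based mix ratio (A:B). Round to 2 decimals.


Ratio = 138 / 21 = 6.57

6.57


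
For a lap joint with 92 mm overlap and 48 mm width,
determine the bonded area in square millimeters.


Area = 92 * 48 = 4416 mm^2

4416


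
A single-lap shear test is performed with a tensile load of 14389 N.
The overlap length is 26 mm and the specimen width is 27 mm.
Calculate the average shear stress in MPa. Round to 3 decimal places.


Shear stress = F / (overlap * width)
= 14389 / (26 * 27)
= 14389 / 702
= 20.497 MPa

20.497


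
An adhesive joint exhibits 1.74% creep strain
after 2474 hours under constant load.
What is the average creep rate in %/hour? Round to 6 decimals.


Creep rate = strain / time
= 1.74 / 2474
= 0.000703 %/h

0.000703


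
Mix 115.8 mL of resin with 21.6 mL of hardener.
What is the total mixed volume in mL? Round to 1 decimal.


Total = 115.8 + 21.6 = 137.4 mL

137.4


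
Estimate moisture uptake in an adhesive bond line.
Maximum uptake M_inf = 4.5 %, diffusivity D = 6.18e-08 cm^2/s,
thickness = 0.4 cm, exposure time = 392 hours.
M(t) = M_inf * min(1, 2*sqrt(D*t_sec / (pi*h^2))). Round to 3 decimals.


Convert time: 392 h = 1411200 s
ratio = min(1, 2*sqrt(6.18e-08*1411200/(pi*0.4^2)))
= 0.833074
M(t) = 4.5 * 0.833074 = 3.749%

3.749


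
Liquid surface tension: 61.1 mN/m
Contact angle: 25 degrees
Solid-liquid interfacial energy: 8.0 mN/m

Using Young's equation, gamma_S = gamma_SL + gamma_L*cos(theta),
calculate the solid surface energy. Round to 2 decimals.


gamma_S = 8.0 + 61.1 * cos(25)
= 63.38 mN/m

63.38


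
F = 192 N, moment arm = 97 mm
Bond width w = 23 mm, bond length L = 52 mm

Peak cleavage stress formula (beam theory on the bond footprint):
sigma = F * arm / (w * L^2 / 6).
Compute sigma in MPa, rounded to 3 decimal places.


sigma = (192 * 97) / (23 * 2704 / 6)
= 18624 * 6 / 62192
= 111744 / 62192
= 1.797 MPa

1.797


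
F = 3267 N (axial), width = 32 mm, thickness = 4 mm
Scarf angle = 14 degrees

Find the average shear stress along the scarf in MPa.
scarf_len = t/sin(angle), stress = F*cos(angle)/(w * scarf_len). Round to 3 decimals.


scarf_len = 4/sin(14 deg) = 16.5343
cos(14 deg) = 0.970296
stress = 3267*0.970296/(32*16.5343) = 5.991 MPa

5.991


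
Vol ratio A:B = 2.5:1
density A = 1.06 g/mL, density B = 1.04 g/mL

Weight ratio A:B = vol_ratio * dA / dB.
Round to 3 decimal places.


Weight ratio = 2.5 * 1.06 / 1.04
= 2.548

2.548


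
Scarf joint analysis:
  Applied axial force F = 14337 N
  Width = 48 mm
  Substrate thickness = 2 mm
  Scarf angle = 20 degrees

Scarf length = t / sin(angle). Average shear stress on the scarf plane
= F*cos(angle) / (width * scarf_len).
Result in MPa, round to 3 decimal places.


Scarf length = 2 / sin(20 deg) = 5.8476 mm
cos(20 deg) = 0.939693
Shear = 14337 * 0.939693 / (48 * 5.8476)
= 47.998 MPa

47.998


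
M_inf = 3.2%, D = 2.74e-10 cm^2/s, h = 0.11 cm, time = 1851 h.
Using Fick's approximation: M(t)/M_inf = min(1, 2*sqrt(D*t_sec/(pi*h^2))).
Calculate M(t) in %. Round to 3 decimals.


t = 6663600 s
ratio = min(1, 2*sqrt(2.74e-10*6663600/(pi*0.0121)))
= 0.438321
M(t) = 3.2 * 0.438321 = 1.403%

1.403


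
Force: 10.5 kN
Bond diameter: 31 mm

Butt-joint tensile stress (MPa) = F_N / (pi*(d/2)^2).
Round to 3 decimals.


F_N = 10.5 * 1000 = 10500.0 N
A = pi*(15.5)^2 = 754.7676 mm^2
stress = 10500.0 / 754.7676 = 13.912 MPa

13.912


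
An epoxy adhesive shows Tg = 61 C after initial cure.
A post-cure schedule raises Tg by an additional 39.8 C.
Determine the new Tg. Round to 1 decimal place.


New Tg = 61 + 39.8
= 100.8 C

100.8


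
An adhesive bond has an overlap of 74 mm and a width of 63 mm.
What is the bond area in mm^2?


Bond area = overlap * width
= 74 * 63
= 4662 mm^2

4662


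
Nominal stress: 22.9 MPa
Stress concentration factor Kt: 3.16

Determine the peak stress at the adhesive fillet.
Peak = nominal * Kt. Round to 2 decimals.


Peak stress = 22.9 * 3.16
= 72.36 MPa

72.36


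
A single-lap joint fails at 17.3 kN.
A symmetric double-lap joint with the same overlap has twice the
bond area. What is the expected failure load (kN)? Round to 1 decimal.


Double-lap load = 2 * 17.3 = 34.6 kN

34.6


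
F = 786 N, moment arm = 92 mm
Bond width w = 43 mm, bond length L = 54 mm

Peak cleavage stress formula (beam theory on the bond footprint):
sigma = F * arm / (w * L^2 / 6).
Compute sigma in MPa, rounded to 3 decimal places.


sigma = (786 * 92) / (43 * 2916 / 6)
= 72312 * 6 / 125388
= 433872 / 125388
= 3.460 MPa

3.460


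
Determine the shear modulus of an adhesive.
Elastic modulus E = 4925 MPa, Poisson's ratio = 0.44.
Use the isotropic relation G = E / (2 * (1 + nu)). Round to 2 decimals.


G = 4925 / (2*(1+0.44)) = 4925 / 2.88
= 1710.07 MPa

1710.07


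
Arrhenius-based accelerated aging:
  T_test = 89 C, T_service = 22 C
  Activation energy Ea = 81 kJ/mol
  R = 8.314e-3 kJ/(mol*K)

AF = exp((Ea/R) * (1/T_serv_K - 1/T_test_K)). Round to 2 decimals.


T_test_K = 362.15, T_serv_K = 295.15
AF = exp((81/8.314e-3) * (1/295.15 - 1/362.15))
= 448.93

448.93


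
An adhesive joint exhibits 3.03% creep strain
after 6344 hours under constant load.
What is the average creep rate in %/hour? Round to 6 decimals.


Creep rate = strain / time
= 3.03 / 6344
= 0.000478 %/h

0.000478


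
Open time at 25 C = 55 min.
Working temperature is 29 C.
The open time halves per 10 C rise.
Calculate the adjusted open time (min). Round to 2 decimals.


factor = 2^((29 - 25) / 10) = 1.3195
ot = 55 / 1.3195 = 41.68 min

41.68
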